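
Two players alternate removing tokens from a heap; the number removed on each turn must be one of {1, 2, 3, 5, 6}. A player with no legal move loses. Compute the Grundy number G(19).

3

G(0) = 0
G(1) = mex{0} = 1
G(2) = mex{1,0} = 2
G(3) = mex{2,1,0} = 3
G(4) = mex{3,2,1} = 0
G(5) = mex{0,3,2,0} = 1
G(6) = mex{1,0,3,1,0} = 2
G(7) = mex{2,1,0,2,1} = 3
G(8) = mex{3,2,1,3,2} = 0
G(9) = mex{0,3,2,0,3} = 1
G(10) = mex{1,0,3,1,0} = 2
G(11) = mex{2,1,0,2,1} = 3
G(12) = mex{3,2,1,3,2} = 0
G(13) = mex{0,3,2,0,3} = 1
G(14) = mex{1,0,3,1,0} = 2
G(15) = mex{2,1,0,2,1} = 3
G(16) = mex{3,2,1,3,2} = 0
G(17) = mex{0,3,2,0,3} = 1
G(18) = mex{1,0,3,1,0} = 2
G(19) = mex{2,1,0,2,1} = 3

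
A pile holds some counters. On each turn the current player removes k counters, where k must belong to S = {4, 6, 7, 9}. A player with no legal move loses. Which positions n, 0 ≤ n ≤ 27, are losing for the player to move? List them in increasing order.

G(0) = 0
G(1) = mex{} = 0
G(2) = mex{} = 0
G(3) = mex{} = 0
G(4) = mex{0} = 1
G(5) = mex{0} = 1
G(6) = mex{0,0} = 1
G(7) = mex{0,0,0} = 1
G(8) = mex{1,0,0} = 2
G(9) = mex{1,0,0,0} = 2
G(10) = mex{1,1,0,0} = 2
G(11) = mex{1,1,1,0} = 2
G(12) = mex{2,1,1,0} = 3
G(13) = mex{2,1,1,1} = 0
G(14) = mex{2,2,1,1} = 0
G(15) = mex{2,2,2,1} = 0
G(16) = mex{3,2,2,1} = 0
G(17) = mex{0,2,2,2} = 1
G(18) = mex{0,3,2,2} = 1
G(19) = mex{0,0,3,2} = 1
G(20) = mex{0,0,0,2} = 1
G(21) = mex{1,0,0,3} = 2
G(22) = mex{1,0,0,0} = 2
G(23) = mex{1,1,0,0} = 2
G(24) = mex{1,1,1,0} = 2
G(25) = mex{2,1,1,0} = 3
G(26) = mex{2,1,1,1} = 0
G(27) = mex{2,2,1,1} = 0
P-positions are exactly the n with G(n) = 0.

0, 1, 2, 3, 13, 14, 15, 16, 26, 27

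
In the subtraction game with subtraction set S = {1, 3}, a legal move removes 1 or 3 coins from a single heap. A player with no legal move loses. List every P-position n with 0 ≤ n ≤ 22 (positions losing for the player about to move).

0, 2, 4, 6, 8, 10, 12, 14, 16, 18, 20, 22

n :  0  1  2  3  4  5  6  7  8  9 10 11 12 13 14 15 16 17 18 19 20 21 22
G :  0  1  0  1  0  1  0  1  0  1  0  1  0  1  0  1  0  1  0  1  0  1  0
P-positions are exactly the n with G(n) = 0.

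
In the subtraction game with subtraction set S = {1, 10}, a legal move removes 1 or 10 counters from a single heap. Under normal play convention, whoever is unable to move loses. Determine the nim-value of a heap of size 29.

1

n :  0  1  2  3  4  5  6  7  8  9 10 11 12 13 14 15 16 17 18 19 20 21 22 23 24 25 26 27 28 29
G :  0  1  0  1  0  1  0  1  0  1  2  0  1  0  1  0  1  0  1  0  1  2  0  1  0  1  0  1  0  1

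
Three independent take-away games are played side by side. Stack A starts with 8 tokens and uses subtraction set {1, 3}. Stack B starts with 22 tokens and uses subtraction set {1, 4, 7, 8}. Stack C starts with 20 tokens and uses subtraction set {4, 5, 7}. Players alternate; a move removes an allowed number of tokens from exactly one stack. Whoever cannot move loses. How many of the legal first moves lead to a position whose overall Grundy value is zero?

3

Stack A, S = {1, 3}:
n : 0 1 2 3 4 5 6 7 8
G : 0 1 0 1 0 1 0 1 0
G_A(8) = 0.
Stack B, S = {1, 4, 7, 8}:
G(0) = 0
G(1) = mex{0} = 1
G(2) = mex{1} = 0
G(3) = mex{0} = 1
G(4) = mex{1,0} = 2
G(5) = mex{2,1} = 0
G(6) = mex{0,0} = 1
G(7) = mex{1,1,0} = 2
G(8) = mex{2,2,1,0} = 3
G(9) = mex{3,0,0,1} = 2
G(10) = mex{2,1,1,0} = 3
G(11) = mex{3,2,2,1} = 0
G(12) = mex{0,3,0,2} = 1
G(13) = mex{1,2,1,0} = 3
G(14) = mex{3,3,2,1} = 0
G(15) = mex{0,0,3,2} = 1
G(16) = mex{1,1,2,3} = 0
G(17) = mex{0,3,3,2} = 1
G(18) = mex{1,0,0,3} = 2
G(19) = mex{2,1,1,0} = 3
G(20) = mex{3,0,3,1} = 2
G(21) = mex{2,1,0,3} = 4
G(22) = mex{4,2,1,0} = 3
G_B(22) = 3.
Stack C, S = {4, 5, 7}:
G(0) = 0
G(1) = mex{} = 0
G(2) = mex{} = 0
G(3) = mex{} = 0
G(4) = mex{0} = 1
G(5) = mex{0,0} = 1
G(6) = mex{0,0} = 1
G(7) = mex{0,0,0} = 1
G(8) = mex{1,0,0} = 2
G(9) = mex{1,1,0} = 2
G(10) = mex{1,1,0} = 2
G(11) = mex{1,1,1} = 0
G(12) = mex{2,1,1} = 0
G(13) = mex{2,2,1} = 0
G(14) = mex{2,2,1} = 0
G(15) = mex{0,2,2} = 1
G(16) = mex{0,0,2} = 1
G(17) = mex{0,0,2} = 1
G(18) = mex{0,0,0} = 1
G(19) = mex{1,0,0} = 2
G(20) = mex{1,1,0} = 2
G_C(20) = 2.
Combined Grundy value = 0 ⊕ 3 ⊕ 2 = 1.
A winning move leaves total XOR = 0, i.e. changes one component's Grundy value g to g ⊕ X where X is the current total.
Stack A: need g' = 0⊕1 = 1. Options: 8−1→G=1, 8−3→G=1. Hits: 2.
Stack B: need g' = 3⊕1 = 2. Options: 22−1→G=4, 22−4→G=2, 22−7→G=1, 22−8→G=0. Hits: 1.
Stack C: need g' = 2⊕1 = 3. Options: 20−4→G=1, 20−5→G=1, 20−7→G=0. Hits: 0.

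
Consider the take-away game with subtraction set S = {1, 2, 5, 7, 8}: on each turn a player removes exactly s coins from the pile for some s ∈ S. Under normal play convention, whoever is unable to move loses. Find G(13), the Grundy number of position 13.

G(0) = 0
G(1) = mex{0} = 1
G(2) = mex{1,0} = 2
G(3) = mex{2,1} = 0
G(4) = mex{0,2} = 1
G(5) = mex{1,0,0} = 2
G(6) = mex{2,1,1} = 0
G(7) = mex{0,2,2,0} = 1
G(8) = mex{1,0,0,1,0} = 2
G(9) = mex{2,1,1,2,1} = 0
G(10) = mex{0,2,2,0,2} = 1
G(11) = mex{1,0,0,1,0} = 2
G(12) = mex{2,1,1,2,1} = 0
G(13) = mex{0,2,2,0,2} = 1

1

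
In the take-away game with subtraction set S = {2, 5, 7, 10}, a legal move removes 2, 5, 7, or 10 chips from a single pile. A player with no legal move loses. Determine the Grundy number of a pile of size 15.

G(0) = 0
G(1) = mex{} = 0
G(2) = mex{0} = 1
G(3) = mex{0} = 1
G(4) = mex{1} = 0
G(5) = mex{1,0} = 2
G(6) = mex{0,0} = 1
G(7) = mex{2,1,0} = 3
G(8) = mex{1,1,0} = 2
G(9) = mex{3,0,1} = 2
G(10) = mex{2,2,1,0} = 3
G(11) = mex{2,1,0,0} = 3
G(12) = mex{3,3,2,1} = 0
G(13) = mex{3,2,1,1} = 0
G(14) = mex{0,2,3,0} = 1
G(15) = mex{0,3,2,2} = 1

1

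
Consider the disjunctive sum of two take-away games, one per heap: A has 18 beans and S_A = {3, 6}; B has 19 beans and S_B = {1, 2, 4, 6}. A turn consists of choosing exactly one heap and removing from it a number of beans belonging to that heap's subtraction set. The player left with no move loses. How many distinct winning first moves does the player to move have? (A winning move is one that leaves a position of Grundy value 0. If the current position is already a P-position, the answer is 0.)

0

Heap A, S = {3, 6}:
n :  0  1  2  3  4  5  6  7  8  9 10 11 12 13 14 15 16 17 18
G :  0  0  0  1  1  1  2  2  2  0  0  0  1  1  1  2  2  2  0
G_A(18) = 0.
Heap B, S = {1, 2, 4, 6}:
n :  0  1  2  3  4  5  6  7  8  9 10 11 12 13 14 15 16 17 18 19
G :  0  1  2  0  1  2  3  4  0  1  2  0  1  2  3  4  0  1  2  0
G_B(19) = 0.
Combined Grundy value = 0 ⊕ 0 = 0.
A winning move leaves total XOR = 0, i.e. changes one component's Grundy value g to g ⊕ X where X is the current total.
Heap A: target g' = 0⊕0 = 0, but every legal move changes the Grundy value (mex property), so 0 moves.
Heap B: target g' = 0⊕0 = 0, but every legal move changes the Grundy value (mex property), so 0 moves.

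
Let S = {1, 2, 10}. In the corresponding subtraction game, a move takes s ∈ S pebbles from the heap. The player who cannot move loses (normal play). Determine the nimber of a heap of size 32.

G(0) = 0
G(1) = mex{0} = 1
G(2) = mex{1,0} = 2
G(3) = mex{2,1} = 0
G(4) = mex{0,2} = 1
G(5) = mex{1,0} = 2
G(6) = mex{2,1} = 0
G(7) = mex{0,2} = 1
G(8) = mex{1,0} = 2
G(9) = mex{2,1} = 0
G(10) = mex{0,2,0} = 1
G(11) = mex{1,0,1} = 2
G(12) = mex{2,1,2} = 0
G(13) = mex{0,2,0} = 1
G(14) = mex{1,0,1} = 2
G(15) = mex{2,1,2} = 0
G(16) = mex{0,2,0} = 1
G(17) = mex{1,0,1} = 2
G(18) = mex{2,1,2} = 0
G(19) = mex{0,2,0} = 1
G(20) = mex{1,0,1} = 2
G(21) = mex{2,1,2} = 0
G(22) = mex{0,2,0} = 1
G(23) = mex{1,0,1} = 2
G(24) = mex{2,1,2} = 0
G(25) = mex{0,2,0} = 1
G(26) = mex{1,0,1} = 2
G(27) = mex{2,1,2} = 0
G(28) = mex{0,2,0} = 1
G(29) = mex{1,0,1} = 2
G(30) = mex{2,1,2} = 0
G(31) = mex{0,2,0} = 1
G(32) = mex{1,0,1} = 2

2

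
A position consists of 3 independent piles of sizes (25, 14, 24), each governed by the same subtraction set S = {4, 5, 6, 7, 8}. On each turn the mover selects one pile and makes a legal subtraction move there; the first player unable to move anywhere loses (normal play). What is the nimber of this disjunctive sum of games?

0

All piles use S = {4, 5, 6, 7, 8}:
n :  0  1  2  3  4  5  6  7  8  9 10 11 12 13 14 15 16 17 18 19 20 21 22 23 24 25
G :  0  0  0  0  1  1  1  1  2  2  2  2  0  0  0  0  1  1  1  1  2  2  2  2  0  0
Pile A: G(25) = 0.
Pile B: G(14) = 0.
Pile C: G(24) = 0.
Combined Grundy value = 0 ⊕ 0 ⊕ 0 = 0.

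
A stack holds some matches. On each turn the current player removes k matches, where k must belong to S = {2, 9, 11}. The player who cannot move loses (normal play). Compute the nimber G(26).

0

G(0) = 0
G(1) = mex{} = 0
G(2) = mex{0} = 1
G(3) = mex{0} = 1
G(4) = mex{1} = 0
G(5) = mex{1} = 0
G(6) = mex{0} = 1
G(7) = mex{0} = 1
G(8) = mex{1} = 0
G(9) = mex{1,0} = 2
G(10) = mex{0,0} = 1
G(11) = mex{2,1,0} = 3
G(12) = mex{1,1,0} = 2
G(13) = mex{3,0,1} = 2
G(14) = mex{2,0,1} = 3
G(15) = mex{2,1,0} = 3
G(16) = mex{3,1,0} = 2
G(17) = mex{3,0,1} = 2
G(18) = mex{2,2,1} = 0
G(19) = mex{2,1,0} = 3
G(20) = mex{0,3,2} = 1
G(21) = mex{3,2,1} = 0
G(22) = mex{1,2,3} = 0
G(23) = mex{0,3,2} = 1
G(24) = mex{0,3,2} = 1
G(25) = mex{1,2,3} = 0
G(26) = mex{1,2,3} = 0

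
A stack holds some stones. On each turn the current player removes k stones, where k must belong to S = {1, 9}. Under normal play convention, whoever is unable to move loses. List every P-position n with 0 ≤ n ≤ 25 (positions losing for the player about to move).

0, 2, 4, 6, 8, 10, 12, 14, 16, 18, 20, 22, 24

G(0) = 0
G(1) = mex{0} = 1
G(2) = mex{1} = 0
G(3) = mex{0} = 1
G(4) = mex{1} = 0
G(5) = mex{0} = 1
G(6) = mex{1} = 0
G(7) = mex{0} = 1
G(8) = mex{1} = 0
G(9) = mex{0,0} = 1
G(10) = mex{1,1} = 0
G(11) = mex{0,0} = 1
G(12) = mex{1,1} = 0
G(13) = mex{0,0} = 1
G(14) = mex{1,1} = 0
G(15) = mex{0,0} = 1
G(16) = mex{1,1} = 0
G(17) = mex{0,0} = 1
G(18) = mex{1,1} = 0
G(19) = mex{0,0} = 1
G(20) = mex{1,1} = 0
G(21) = mex{0,0} = 1
G(22) = mex{1,1} = 0
G(23) = mex{0,0} = 1
G(24) = mex{1,1} = 0
G(25) = mex{0,0} = 1
P-positions are exactly the n with G(n) = 0.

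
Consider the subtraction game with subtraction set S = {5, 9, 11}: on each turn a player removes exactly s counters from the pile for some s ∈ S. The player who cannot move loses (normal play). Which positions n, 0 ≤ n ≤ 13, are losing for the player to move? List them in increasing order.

G(0) = 0
G(1) = mex{} = 0
G(2) = mex{} = 0
G(3) = mex{} = 0
G(4) = mex{} = 0
G(5) = mex{0} = 1
G(6) = mex{0} = 1
G(7) = mex{0} = 1
G(8) = mex{0} = 1
G(9) = mex{0,0} = 1
G(10) = mex{1,0} = 2
G(11) = mex{1,0,0} = 2
G(12) = mex{1,0,0} = 2
G(13) = mex{1,0,0} = 2
P-positions are exactly the n with G(n) = 0.

0, 1, 2, 3, 4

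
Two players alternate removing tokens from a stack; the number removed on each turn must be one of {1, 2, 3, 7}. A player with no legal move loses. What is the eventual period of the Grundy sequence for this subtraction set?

4

n :  0  1  2  3  4  5  6  7  8  9 10 11 12 13 14
G :  0  1  2  3  0  1  2  3  0  1  2  3  0  1  2
G(n+4) = G(n) holds for n = 0,…,6 (a full window of length max(S) = 7), so the sequence is purely periodic with period 4.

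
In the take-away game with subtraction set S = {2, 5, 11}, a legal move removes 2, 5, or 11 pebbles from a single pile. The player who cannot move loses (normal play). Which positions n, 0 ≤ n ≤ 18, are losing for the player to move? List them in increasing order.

n :  0  1  2  3  4  5  6  7  8  9 10 11 12 13 14 15 16 17 18
G :  0  0  1  1  0  2  1  0  0  1  1  2  2  3  0  2  1  0  2
P-positions are exactly the n with G(n) = 0.

0, 1, 4, 7, 8, 14, 17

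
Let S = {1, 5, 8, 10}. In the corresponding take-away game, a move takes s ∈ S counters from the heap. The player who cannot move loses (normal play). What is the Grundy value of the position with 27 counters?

n :  0  1  2  3  4  5  6  7  8  9 10 11 12 13 14 15 16 17 18 19 20 21 22 23 24 25 26 27
G :  0  1  0  1  0  1  0  1  2  3  2  3  2  0  1  0  1  0  1  0  1  2  3  2  3  2  0  1

1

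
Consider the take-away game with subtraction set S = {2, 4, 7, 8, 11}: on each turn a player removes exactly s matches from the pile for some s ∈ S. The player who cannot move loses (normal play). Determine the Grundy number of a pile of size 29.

4

n :  0  1  2  3  4  5  6  7  8  9 10 11 12 13 14 15 16 17 18 19 20 21 22 23 24 25 26 27 28 29
G :  0  0  1  1  2  2  0  3  1  4  2  5  3  3  4  0  0  1  1  2  2  0  3  1  4  2  5  3  3  4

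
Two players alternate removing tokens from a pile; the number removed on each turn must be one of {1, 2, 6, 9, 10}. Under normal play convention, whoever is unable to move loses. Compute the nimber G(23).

n :  0  1  2  3  4  5  6  7  8  9 10 11 12 13 14 15 16 17 18 19 20 21 22 23
G :  0  1  2  0  1  2  3  0  1  2  3  0  1  2  0  1  2  3  0  1  2  3  0  1

1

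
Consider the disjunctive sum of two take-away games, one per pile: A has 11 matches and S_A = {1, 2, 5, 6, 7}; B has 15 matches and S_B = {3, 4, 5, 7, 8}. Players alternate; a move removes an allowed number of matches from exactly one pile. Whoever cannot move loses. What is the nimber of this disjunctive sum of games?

1

Pile A, S = {1, 2, 5, 6, 7}:
n :  0  1  2  3  4  5  6  7  8  9 10 11
G :  0  1  2  0  1  2  3  4  5  3  4  0
G_A(11) = 0.
Pile B, S = {3, 4, 5, 7, 8}:
G(0) = 0
G(1) = mex{} = 0
G(2) = mex{} = 0
G(3) = mex{0} = 1
G(4) = mex{0,0} = 1
G(5) = mex{0,0,0} = 1
G(6) = mex{1,0,0} = 2
G(7) = mex{1,1,0,0} = 2
G(8) = mex{1,1,1,0,0} = 2
G(9) = mex{2,1,1,0,0} = 3
G(10) = mex{2,2,1,1,0} = 3
G(11) = mex{2,2,2,1,1} = 0
G(12) = mex{3,2,2,1,1} = 0
G(13) = mex{3,3,2,2,1} = 0
G(14) = mex{0,3,3,2,2} = 1
G(15) = mex{0,0,3,2,2} = 1
G_B(15) = 1.
Combined Grundy value = 0 ⊕ 1 = 1.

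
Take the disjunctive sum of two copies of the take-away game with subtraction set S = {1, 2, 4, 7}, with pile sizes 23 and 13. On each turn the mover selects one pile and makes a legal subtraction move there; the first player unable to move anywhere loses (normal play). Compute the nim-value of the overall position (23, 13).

3

All piles use S = {1, 2, 4, 7}:
n :  0  1  2  3  4  5  6  7  8  9 10 11 12 13 14 15 16 17 18 19 20 21 22 23
G :  0  1  2  0  1  2  0  1  2  0  1  2  0  1  2  0  1  2  0  1  2  0  1  2
Pile A: G(23) = 2.
Pile B: G(13) = 1.
Combined Grundy value = 2 ⊕ 1 = 3.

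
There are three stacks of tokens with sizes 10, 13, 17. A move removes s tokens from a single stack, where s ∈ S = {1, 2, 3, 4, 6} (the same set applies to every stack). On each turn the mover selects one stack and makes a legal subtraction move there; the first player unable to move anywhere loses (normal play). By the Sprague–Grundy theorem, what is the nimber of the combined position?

1

All stacks use S = {1, 2, 3, 4, 6}:
G(0) = 0
G(1) = mex{0} = 1
G(2) = mex{1,0} = 2
G(3) = mex{2,1,0} = 3
G(4) = mex{3,2,1,0} = 4
G(5) = mex{4,3,2,1} = 0
G(6) = mex{0,4,3,2,0} = 1
G(7) = mex{1,0,4,3,1} = 2
G(8) = mex{2,1,0,4,2} = 3
G(9) = mex{3,2,1,0,3} = 4
G(10) = mex{4,3,2,1,4} = 0
G(11) = mex{0,4,3,2,0} = 1
G(12) = mex{1,0,4,3,1} = 2
G(13) = mex{2,1,0,4,2} = 3
G(14) = mex{3,2,1,0,3} = 4
G(15) = mex{4,3,2,1,4} = 0
G(16) = mex{0,4,3,2,0} = 1
G(17) = mex{1,0,4,3,1} = 2
Stack A: G(10) = 0.
Stack B: G(13) = 3.
Stack C: G(17) = 2.
Combined Grundy value = 0 ⊕ 3 ⊕ 2 = 1.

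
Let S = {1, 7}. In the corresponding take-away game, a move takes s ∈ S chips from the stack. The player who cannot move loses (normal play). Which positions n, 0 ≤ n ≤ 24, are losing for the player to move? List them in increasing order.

G(0) = 0
G(1) = mex{0} = 1
G(2) = mex{1} = 0
G(3) = mex{0} = 1
G(4) = mex{1} = 0
G(5) = mex{0} = 1
G(6) = mex{1} = 0
G(7) = mex{0,0} = 1
G(8) = mex{1,1} = 0
G(9) = mex{0,0} = 1
G(10) = mex{1,1} = 0
G(11) = mex{0,0} = 1
G(12) = mex{1,1} = 0
G(13) = mex{0,0} = 1
G(14) = mex{1,1} = 0
G(15) = mex{0,0} = 1
G(16) = mex{1,1} = 0
G(17) = mex{0,0} = 1
G(18) = mex{1,1} = 0
G(19) = mex{0,0} = 1
G(20) = mex{1,1} = 0
G(21) = mex{0,0} = 1
G(22) = mex{1,1} = 0
G(23) = mex{0,0} = 1
G(24) = mex{1,1} = 0
P-positions are exactly the n with G(n) = 0.

0, 2, 4, 6, 8, 10, 12, 14, 16, 18, 20, 22, 24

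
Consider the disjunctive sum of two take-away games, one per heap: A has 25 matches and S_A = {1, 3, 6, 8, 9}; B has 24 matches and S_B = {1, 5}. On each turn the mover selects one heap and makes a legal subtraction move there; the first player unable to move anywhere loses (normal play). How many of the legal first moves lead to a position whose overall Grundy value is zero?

Heap A, S = {1, 3, 6, 8, 9}:
G(0) = 0
G(1) = mex{0} = 1
G(2) = mex{1} = 0
G(3) = mex{0,0} = 1
G(4) = mex{1,1} = 0
G(5) = mex{0,0} = 1
G(6) = mex{1,1,0} = 2
G(7) = mex{2,0,1} = 3
G(8) = mex{3,1,0,0} = 2
G(9) = mex{2,2,1,1,0} = 3
G(10) = mex{3,3,0,0,1} = 2
G(11) = mex{2,2,1,1,0} = 3
G(12) = mex{3,3,2,0,1} = 4
G(13) = mex{4,2,3,1,0} = 5
G(14) = mex{5,3,2,2,1} = 0
G(15) = mex{0,4,3,3,2} = 1
G(16) = mex{1,5,2,2,3} = 0
G(17) = mex{0,0,3,3,2} = 1
G(18) = mex{1,1,4,2,3} = 0
G(19) = mex{0,0,5,3,2} = 1
G(20) = mex{1,1,0,4,3} = 2
G(21) = mex{2,0,1,5,4} = 3
G(22) = mex{3,1,0,0,5} = 2
G(23) = mex{2,2,1,1,0} = 3
G(24) = mex{3,3,0,0,1} = 2
G(25) = mex{2,2,1,1,0} = 3
G_A(25) = 3.
Heap B, S = {1, 5}:
G(0) = 0
G(1) = mex{0} = 1
G(2) = mex{1} = 0
G(3) = mex{0} = 1
G(4) = mex{1} = 0
G(5) = mex{0,0} = 1
G(6) = mex{1,1} = 0
G(7) = mex{0,0} = 1
G(8) = mex{1,1} = 0
G(9) = mex{0,0} = 1
G(10) = mex{1,1} = 0
G(11) = mex{0,0} = 1
G(12) = mex{1,1} = 0
G(13) = mex{0,0} = 1
G(14) = mex{1,1} = 0
G(15) = mex{0,0} = 1
G(16) = mex{1,1} = 0
G(17) = mex{0,0} = 1
G(18) = mex{1,1} = 0
G(19) = mex{0,0} = 1
G(20) = mex{1,1} = 0
G(21) = mex{0,0} = 1
G(22) = mex{1,1} = 0
G(23) = mex{0,0} = 1
G(24) = mex{1,1} = 0
G_B(24) = 0.
Combined Grundy value = 3 ⊕ 0 = 3.
A winning move leaves total XOR = 0, i.e. changes one component's Grundy value g to g ⊕ X where X is the current total.
Heap A: need g' = 3⊕3 = 0. Options: 25−1→G=2, 25−3→G=2, 25−6→G=1, 25−8→G=1, 25−9→G=0. Hits: 1.
Heap B: need g' = 0⊕3 = 3. Options: 24−1→G=1, 24−5→G=1. Hits: 0.

1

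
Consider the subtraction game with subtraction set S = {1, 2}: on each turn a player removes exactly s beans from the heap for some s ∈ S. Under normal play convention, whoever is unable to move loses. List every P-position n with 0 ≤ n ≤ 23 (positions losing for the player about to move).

0, 3, 6, 9, 12, 15, 18, 21

n :  0  1  2  3  4  5  6  7  8  9 10 11 12 13 14 15 16 17 18 19 20 21 22 23
G :  0  1  2  0  1  2  0  1  2  0  1  2  0  1  2  0  1  2  0  1  2  0  1  2
P-positions are exactly the n with G(n) = 0.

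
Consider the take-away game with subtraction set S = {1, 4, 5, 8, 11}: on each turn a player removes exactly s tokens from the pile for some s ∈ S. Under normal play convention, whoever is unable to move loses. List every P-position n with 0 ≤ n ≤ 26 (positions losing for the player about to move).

0, 2, 9, 12, 15, 18, 21, 24

G(0) = 0
G(1) = mex{0} = 1
G(2) = mex{1} = 0
G(3) = mex{0} = 1
G(4) = mex{1,0} = 2
G(5) = mex{2,1,0} = 3
G(6) = mex{3,0,1} = 2
G(7) = mex{2,1,0} = 3
G(8) = mex{3,2,1,0} = 4
G(9) = mex{4,3,2,1} = 0
G(10) = mex{0,2,3,0} = 1
G(11) = mex{1,3,2,1,0} = 4
G(12) = mex{4,4,3,2,1} = 0
G(13) = mex{0,0,4,3,0} = 1
G(14) = mex{1,1,0,2,1} = 3
G(15) = mex{3,4,1,3,2} = 0
G(16) = mex{0,0,4,4,3} = 1
G(17) = mex{1,1,0,0,2} = 3
G(18) = mex{3,3,1,1,3} = 0
G(19) = mex{0,0,3,4,4} = 1
G(20) = mex{1,1,0,0,0} = 2
G(21) = mex{2,3,1,1,1} = 0
G(22) = mex{0,0,3,3,4} = 1
G(23) = mex{1,1,0,0,0} = 2
G(24) = mex{2,2,1,1,1} = 0
G(25) = mex{0,0,2,3,3} = 1
G(26) = mex{1,1,0,0,0} = 2
P-positions are exactly the n with G(n) = 0.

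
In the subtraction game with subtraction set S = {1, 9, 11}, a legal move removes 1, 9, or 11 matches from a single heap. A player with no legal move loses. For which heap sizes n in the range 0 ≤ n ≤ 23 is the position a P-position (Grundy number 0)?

n :  0  1  2  3  4  5  6  7  8  9 10 11 12 13 14 15 16 17 18 19 20 21 22 23
G :  0  1  0  1  0  1  0  1  0  1  0  1  0  1  0  1  0  1  0  1  0  1  0  1
P-positions are exactly the n with G(n) = 0.

0, 2, 4, 6, 8, 10, 12, 14, 16, 18, 20, 22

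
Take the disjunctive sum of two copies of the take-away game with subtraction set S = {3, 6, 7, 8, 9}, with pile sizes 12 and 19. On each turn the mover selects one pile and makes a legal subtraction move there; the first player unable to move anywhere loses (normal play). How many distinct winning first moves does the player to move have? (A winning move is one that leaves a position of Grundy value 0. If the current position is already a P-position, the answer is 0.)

3

All piles use S = {3, 6, 7, 8, 9}:
G(0) = 0
G(1) = mex{} = 0
G(2) = mex{} = 0
G(3) = mex{0} = 1
G(4) = mex{0} = 1
G(5) = mex{0} = 1
G(6) = mex{1,0} = 2
G(7) = mex{1,0,0} = 2
G(8) = mex{1,0,0,0} = 2
G(9) = mex{2,1,0,0,0} = 3
G(10) = mex{2,1,1,0,0} = 3
G(11) = mex{2,1,1,1,0} = 3
G(12) = mex{3,2,1,1,1} = 0
G(13) = mex{3,2,2,1,1} = 0
G(14) = mex{3,2,2,2,1} = 0
G(15) = mex{0,3,2,2,2} = 1
G(16) = mex{0,3,3,2,2} = 1
G(17) = mex{0,3,3,3,2} = 1
G(18) = mex{1,0,3,3,3} = 2
G(19) = mex{1,0,0,3,3} = 2
Pile A: G(12) = 0.
Pile B: G(19) = 2.
Combined Grundy value = 0 ⊕ 2 = 2.
A winning move leaves total XOR = 0, i.e. changes one component's Grundy value g to g ⊕ X where X is the current total.
Pile A: need g' = 0⊕2 = 2. Options: 12−3→G=3, 12−6→G=2, 12−7→G=1, 12−8→G=1, 12−9→G=1. Hits: 1.
Pile B: need g' = 2⊕2 = 0. Options: 19−3→G=1, 19−6→G=0, 19−7→G=0, 19−8→G=3, 19−9→G=3. Hits: 2.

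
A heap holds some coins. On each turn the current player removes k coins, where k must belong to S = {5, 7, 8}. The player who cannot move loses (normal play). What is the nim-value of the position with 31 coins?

1

G(0) = 0
G(1) = mex{} = 0
G(2) = mex{} = 0
G(3) = mex{} = 0
G(4) = mex{} = 0
G(5) = mex{0} = 1
G(6) = mex{0} = 1
G(7) = mex{0,0} = 1
G(8) = mex{0,0,0} = 1
G(9) = mex{0,0,0} = 1
G(10) = mex{1,0,0} = 2
G(11) = mex{1,0,0} = 2
G(12) = mex{1,1,0} = 2
G(13) = mex{1,1,1} = 0
G(14) = mex{1,1,1} = 0
G(15) = mex{2,1,1} = 0
G(16) = mex{2,1,1} = 0
G(17) = mex{2,2,1} = 0
G(18) = mex{0,2,2} = 1
G(19) = mex{0,2,2} = 1
G(20) = mex{0,0,2} = 1
G(21) = mex{0,0,0} = 1
G(22) = mex{0,0,0} = 1
G(23) = mex{1,0,0} = 2
G(24) = mex{1,0,0} = 2
G(25) = mex{1,1,0} = 2
G(26) = mex{1,1,1} = 0
G(27) = mex{1,1,1} = 0
G(28) = mex{2,1,1} = 0
G(29) = mex{2,1,1} = 0
G(30) = mex{2,2,1} = 0
G(31) = mex{0,2,2} = 1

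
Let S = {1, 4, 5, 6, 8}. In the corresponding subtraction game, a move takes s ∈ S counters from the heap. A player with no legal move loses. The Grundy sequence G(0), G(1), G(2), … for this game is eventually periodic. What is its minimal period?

9

n :  0  1  2  3  4  5  6  7  8  9 10 11 12 13 14 15 16 17 18 19
G :  0  1  0  1  2  3  2  3  4  0  1  0  1  2  3  2  3  4  0  1
G(n+9) = G(n) holds for n = 0,…,7 (a full window of length max(S) = 8), so the sequence is purely periodic with period 9.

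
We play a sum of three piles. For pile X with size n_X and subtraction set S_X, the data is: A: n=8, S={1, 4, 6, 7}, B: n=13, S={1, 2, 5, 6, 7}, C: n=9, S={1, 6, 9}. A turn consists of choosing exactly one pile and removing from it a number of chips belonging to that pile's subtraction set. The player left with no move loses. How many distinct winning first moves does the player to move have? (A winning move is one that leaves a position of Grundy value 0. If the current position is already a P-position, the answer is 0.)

Pile A, S = {1, 4, 6, 7}:
G(0) = 0
G(1) = mex{0} = 1
G(2) = mex{1} = 0
G(3) = mex{0} = 1
G(4) = mex{1,0} = 2
G(5) = mex{2,1} = 0
G(6) = mex{0,0,0} = 1
G(7) = mex{1,1,1,0} = 2
G(8) = mex{2,2,0,1} = 3
G_A(8) = 3.
Pile B, S = {1, 2, 5, 6, 7}:
n :  0  1  2  3  4  5  6  7  8  9 10 11 12 13
G :  0  1  2  0  1  2  3  4  5  3  4  0  1  2
G_B(13) = 2.
Pile C, S = {1, 6, 9}:
G(0) = 0
G(1) = mex{0} = 1
G(2) = mex{1} = 0
G(3) = mex{0} = 1
G(4) = mex{1} = 0
G(5) = mex{0} = 1
G(6) = mex{1,0} = 2
G(7) = mex{2,1} = 0
G(8) = mex{0,0} = 1
G(9) = mex{1,1,0} = 2
G_C(9) = 2.
Combined Grundy value = 3 ⊕ 2 ⊕ 2 = 3.
A winning move leaves total XOR = 0, i.e. changes one component's Grundy value g to g ⊕ X where X is the current total.
Pile A: need g' = 3⊕3 = 0. Options: 8−1→G=2, 8−4→G=2, 8−6→G=0, 8−7→G=1. Hits: 1.
Pile B: need g' = 2⊕3 = 1. Options: 13−1→G=1, 13−2→G=0, 13−5→G=5, 13−6→G=4, 13−7→G=3. Hits: 1.
Pile C: need g' = 2⊕3 = 1. Options: 9−1→G=1, 9−6→G=1, 9−9→G=0. Hits: 2.

4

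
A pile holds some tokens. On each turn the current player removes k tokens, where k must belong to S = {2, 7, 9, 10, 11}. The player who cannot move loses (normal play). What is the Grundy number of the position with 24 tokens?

G(0) = 0
G(1) = mex{} = 0
G(2) = mex{0} = 1
G(3) = mex{0} = 1
G(4) = mex{1} = 0
G(5) = mex{1} = 0
G(6) = mex{0} = 1
G(7) = mex{0,0} = 1
G(8) = mex{1,0} = 2
G(9) = mex{1,1,0} = 2
G(10) = mex{2,1,0,0} = 3
G(11) = mex{2,0,1,0,0} = 3
G(12) = mex{3,0,1,1,0} = 2
G(13) = mex{3,1,0,1,1} = 2
G(14) = mex{2,1,0,0,1} = 3
G(15) = mex{2,2,1,0,0} = 3
G(16) = mex{3,2,1,1,0} = 4
G(17) = mex{3,3,2,1,1} = 0
G(18) = mex{4,3,2,2,1} = 0
G(19) = mex{0,2,3,2,2} = 1
G(20) = mex{0,2,3,3,2} = 1
G(21) = mex{1,3,2,3,3} = 0
G(22) = mex{1,3,2,2,3} = 0
G(23) = mex{0,4,3,2,2} = 1
G(24) = mex{0,0,3,3,2} = 1

1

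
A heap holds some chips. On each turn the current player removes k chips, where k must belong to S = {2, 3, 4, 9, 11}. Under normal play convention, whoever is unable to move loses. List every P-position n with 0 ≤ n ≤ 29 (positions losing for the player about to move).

0, 1, 6, 7, 13, 14, 19, 20, 26, 27

n :  0  1  2  3  4  5  6  7  8  9 10 11 12 13 14 15 16 17 18 19 20 21 22 23 24 25 26 27 28 29
G :  0  0  1  1  2  2  0  0  1  1  2  2  3  0  0  1  1  2  2  0  0  1  1  2  2  3  0  0  1  1
P-positions are exactly the n with G(n) = 0.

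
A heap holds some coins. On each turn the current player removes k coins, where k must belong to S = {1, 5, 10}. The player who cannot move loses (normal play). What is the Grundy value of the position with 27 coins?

2

G(0) = 0
G(1) = mex{0} = 1
G(2) = mex{1} = 0
G(3) = mex{0} = 1
G(4) = mex{1} = 0
G(5) = mex{0,0} = 1
G(6) = mex{1,1} = 0
G(7) = mex{0,0} = 1
G(8) = mex{1,1} = 0
G(9) = mex{0,0} = 1
G(10) = mex{1,1,0} = 2
G(11) = mex{2,0,1} = 3
G(12) = mex{3,1,0} = 2
G(13) = mex{2,0,1} = 3
G(14) = mex{3,1,0} = 2
G(15) = mex{2,2,1} = 0
G(16) = mex{0,3,0} = 1
G(17) = mex{1,2,1} = 0
G(18) = mex{0,3,0} = 1
G(19) = mex{1,2,1} = 0
G(20) = mex{0,0,2} = 1
G(21) = mex{1,1,3} = 0
G(22) = mex{0,0,2} = 1
G(23) = mex{1,1,3} = 0
G(24) = mex{0,0,2} = 1
G(25) = mex{1,1,0} = 2
G(26) = mex{2,0,1} = 3
G(27) = mex{3,1,0} = 2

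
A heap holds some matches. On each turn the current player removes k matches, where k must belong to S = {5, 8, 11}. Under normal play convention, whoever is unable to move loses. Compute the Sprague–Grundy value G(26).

n :  0  1  2  3  4  5  6  7  8  9 10 11 12 13 14 15 16 17 18 19 20 21 22 23 24 25 26
G :  0  0  0  0  0  1  1  1  1  1  2  2  2  2  2  3  0  0  0  0  0  1  1  1  1  1  2

2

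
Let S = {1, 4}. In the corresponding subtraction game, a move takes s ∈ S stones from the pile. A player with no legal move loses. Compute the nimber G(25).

G(0) = 0
G(1) = mex{0} = 1
G(2) = mex{1} = 0
G(3) = mex{0} = 1
G(4) = mex{1,0} = 2
G(5) = mex{2,1} = 0
G(6) = mex{0,0} = 1
G(7) = mex{1,1} = 0
G(8) = mex{0,2} = 1
G(9) = mex{1,0} = 2
G(10) = mex{2,1} = 0
G(11) = mex{0,0} = 1
G(12) = mex{1,1} = 0
G(13) = mex{0,2} = 1
G(14) = mex{1,0} = 2
G(15) = mex{2,1} = 0
G(16) = mex{0,0} = 1
G(17) = mex{1,1} = 0
G(18) = mex{0,2} = 1
G(19) = mex{1,0} = 2
G(20) = mex{2,1} = 0
G(21) = mex{0,0} = 1
G(22) = mex{1,1} = 0
G(23) = mex{0,2} = 1
G(24) = mex{1,0} = 2
G(25) = mex{2,1} = 0

0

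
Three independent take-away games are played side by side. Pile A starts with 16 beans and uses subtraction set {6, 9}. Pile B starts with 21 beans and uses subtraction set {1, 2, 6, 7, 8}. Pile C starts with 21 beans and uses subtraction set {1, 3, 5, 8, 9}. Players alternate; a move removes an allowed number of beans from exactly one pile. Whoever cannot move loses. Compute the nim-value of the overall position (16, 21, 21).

Pile A, S = {6, 9}:
G(0) = 0
G(1) = mex{} = 0
G(2) = mex{} = 0
G(3) = mex{} = 0
G(4) = mex{} = 0
G(5) = mex{} = 0
G(6) = mex{0} = 1
G(7) = mex{0} = 1
G(8) = mex{0} = 1
G(9) = mex{0,0} = 1
G(10) = mex{0,0} = 1
G(11) = mex{0,0} = 1
G(12) = mex{1,0} = 2
G(13) = mex{1,0} = 2
G(14) = mex{1,0} = 2
G(15) = mex{1,1} = 0
G(16) = mex{1,1} = 0
G_A(16) = 0.
Pile B, S = {1, 2, 6, 7, 8}:
n :  0  1  2  3  4  5  6  7  8  9 10 11 12 13 14 15 16 17 18 19 20 21
G :  0  1  2  0  1  2  3  4  5  3  4  5  0  1  2  0  1  2  3  4  5  3
G_B(21) = 3.
Pile C, S = {1, 3, 5, 8, 9}:
n :  0  1  2  3  4  5  6  7  8  9 10 11 12 13 14 15 16 17 18 19 20 21
G :  0  1  0  1  0  1  0  1  2  3  2  3  2  3  2  3  0  1  0  1  0  1
G_C(21) = 1.
Combined Grundy value = 0 ⊕ 3 ⊕ 1 = 2.

2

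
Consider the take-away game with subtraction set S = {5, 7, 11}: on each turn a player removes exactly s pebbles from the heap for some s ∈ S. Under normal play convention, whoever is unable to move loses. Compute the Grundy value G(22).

n :  0  1  2  3  4  5  6  7  8  9 10 11 12 13 14 15 16 17 18 19 20 21 22
G :  0  0  0  0  0  1  1  1  1  1  2  2  2  2  2  3  0  0  0  0  0  1  1

1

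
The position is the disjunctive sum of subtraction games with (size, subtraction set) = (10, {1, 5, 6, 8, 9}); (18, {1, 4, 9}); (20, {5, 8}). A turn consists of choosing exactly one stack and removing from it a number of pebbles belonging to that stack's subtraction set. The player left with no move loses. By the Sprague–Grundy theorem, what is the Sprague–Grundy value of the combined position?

2

Stack A, S = {1, 5, 6, 8, 9}:
G(0) = 0
G(1) = mex{0} = 1
G(2) = mex{1} = 0
G(3) = mex{0} = 1
G(4) = mex{1} = 0
G(5) = mex{0,0} = 1
G(6) = mex{1,1,0} = 2
G(7) = mex{2,0,1} = 3
G(8) = mex{3,1,0,0} = 2
G(9) = mex{2,0,1,1,0} = 3
G(10) = mex{3,1,0,0,1} = 2
G_A(10) = 2.
Stack B, S = {1, 4, 9}:
G(0) = 0
G(1) = mex{0} = 1
G(2) = mex{1} = 0
G(3) = mex{0} = 1
G(4) = mex{1,0} = 2
G(5) = mex{2,1} = 0
G(6) = mex{0,0} = 1
G(7) = mex{1,1} = 0
G(8) = mex{0,2} = 1
G(9) = mex{1,0,0} = 2
G(10) = mex{2,1,1} = 0
G(11) = mex{0,0,0} = 1
G(12) = mex{1,1,1} = 0
G(13) = mex{0,2,2} = 1
G(14) = mex{1,0,0} = 2
G(15) = mex{2,1,1} = 0
G(16) = mex{0,0,0} = 1
G(17) = mex{1,1,1} = 0
G(18) = mex{0,2,2} = 1
G_B(18) = 1.
Stack C, S = {5, 8}:
G(0) = 0
G(1) = mex{} = 0
G(2) = mex{} = 0
G(3) = mex{} = 0
G(4) = mex{} = 0
G(5) = mex{0} = 1
G(6) = mex{0} = 1
G(7) = mex{0} = 1
G(8) = mex{0,0} = 1
G(9) = mex{0,0} = 1
G(10) = mex{1,0} = 2
G(11) = mex{1,0} = 2
G(12) = mex{1,0} = 2
G(13) = mex{1,1} = 0
G(14) = mex{1,1} = 0
G(15) = mex{2,1} = 0
G(16) = mex{2,1} = 0
G(17) = mex{2,1} = 0
G(18) = mex{0,2} = 1
G(19) = mex{0,2} = 1
G(20) = mex{0,2} = 1
G_C(20) = 1.
Combined Grundy value = 2 ⊕ 1 ⊕ 1 = 2.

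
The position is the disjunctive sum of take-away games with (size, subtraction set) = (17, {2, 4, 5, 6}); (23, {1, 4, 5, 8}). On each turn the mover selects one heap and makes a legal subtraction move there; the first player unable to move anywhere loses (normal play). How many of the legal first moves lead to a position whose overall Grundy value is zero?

Heap A, S = {2, 4, 5, 6}:
n :  0  1  2  3  4  5  6  7  8  9 10 11 12 13 14 15 16 17
G :  0  0  1  1  2  2  3  3  0  0  1  1  2  2  3  3  0  0
G_A(17) = 0.
Heap B, S = {1, 4, 5, 8}:
n :  0  1  2  3  4  5  6  7  8  9 10 11 12 13 14 15 16 17 18 19 20 21 22 23
G :  0  1  0  1  2  3  2  3  4  0  1  0  1  2  3  2  3  4  0  1  0  1  2  3
G_B(23) = 3.
Combined Grundy value = 0 ⊕ 3 = 3.
A winning move leaves total XOR = 0, i.e. changes one component's Grundy value g to g ⊕ X where X is the current total.
Heap A: need g' = 0⊕3 = 3. Options: 17−2→G=3, 17−4→G=2, 17−5→G=2, 17−6→G=1. Hits: 1.
Heap B: need g' = 3⊕3 = 0. Options: 23−1→G=2, 23−4→G=1, 23−5→G=0, 23−8→G=2. Hits: 1.

2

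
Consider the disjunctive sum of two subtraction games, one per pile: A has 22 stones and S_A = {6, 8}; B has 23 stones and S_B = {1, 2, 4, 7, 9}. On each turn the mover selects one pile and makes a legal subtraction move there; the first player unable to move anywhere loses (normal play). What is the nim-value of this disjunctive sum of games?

Pile A, S = {6, 8}:
G(0) = 0
G(1) = mex{} = 0
G(2) = mex{} = 0
G(3) = mex{} = 0
G(4) = mex{} = 0
G(5) = mex{} = 0
G(6) = mex{0} = 1
G(7) = mex{0} = 1
G(8) = mex{0,0} = 1
G(9) = mex{0,0} = 1
G(10) = mex{0,0} = 1
G(11) = mex{0,0} = 1
G(12) = mex{1,0} = 2
G(13) = mex{1,0} = 2
G(14) = mex{1,1} = 0
G(15) = mex{1,1} = 0
G(16) = mex{1,1} = 0
G(17) = mex{1,1} = 0
G(18) = mex{2,1} = 0
G(19) = mex{2,1} = 0
G(20) = mex{0,2} = 1
G(21) = mex{0,2} = 1
G(22) = mex{0,0} = 1
G_A(22) = 1.
Pile B, S = {1, 2, 4, 7, 9}:
n :  0  1  2  3  4  5  6  7  8  9 10 11 12 13 14 15 16 17 18 19 20 21 22 23
G :  0  1  2  0  1  2  0  1  2  3  4  0  1  2  0  1  2  0  1  2  3  4  0  1
G_B(23) = 1.
Combined Grundy value = 1 ⊕ 1 = 0.

0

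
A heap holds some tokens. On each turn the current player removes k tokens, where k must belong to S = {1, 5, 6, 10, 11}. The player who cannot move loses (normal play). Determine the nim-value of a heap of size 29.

5

G(0) = 0
G(1) = mex{0} = 1
G(2) = mex{1} = 0
G(3) = mex{0} = 1
G(4) = mex{1} = 0
G(5) = mex{0,0} = 1
G(6) = mex{1,1,0} = 2
G(7) = mex{2,0,1} = 3
G(8) = mex{3,1,0} = 2
G(9) = mex{2,0,1} = 3
G(10) = mex{3,1,0,0} = 2
G(11) = mex{2,2,1,1,0} = 3
G(12) = mex{3,3,2,0,1} = 4
G(13) = mex{4,2,3,1,0} = 5
G(14) = mex{5,3,2,0,1} = 4
G(15) = mex{4,2,3,1,0} = 5
G(16) = mex{5,3,2,2,1} = 0
G(17) = mex{0,4,3,3,2} = 1
G(18) = mex{1,5,4,2,3} = 0
G(19) = mex{0,4,5,3,2} = 1
G(20) = mex{1,5,4,2,3} = 0
G(21) = mex{0,0,5,3,2} = 1
G(22) = mex{1,1,0,4,3} = 2
G(23) = mex{2,0,1,5,4} = 3
G(24) = mex{3,1,0,4,5} = 2
G(25) = mex{2,0,1,5,4} = 3
G(26) = mex{3,1,0,0,5} = 2
G(27) = mex{2,2,1,1,0} = 3
G(28) = mex{3,3,2,0,1} = 4
G(29) = mex{4,2,3,1,0} = 5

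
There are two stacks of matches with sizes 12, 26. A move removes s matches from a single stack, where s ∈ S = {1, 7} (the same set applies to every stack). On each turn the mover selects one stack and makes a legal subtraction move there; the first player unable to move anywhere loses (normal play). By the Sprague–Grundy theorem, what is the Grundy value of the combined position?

All stacks use S = {1, 7}:
G(0) = 0
G(1) = mex{0} = 1
G(2) = mex{1} = 0
G(3) = mex{0} = 1
G(4) = mex{1} = 0
G(5) = mex{0} = 1
G(6) = mex{1} = 0
G(7) = mex{0,0} = 1
G(8) = mex{1,1} = 0
G(9) = mex{0,0} = 1
G(10) = mex{1,1} = 0
G(11) = mex{0,0} = 1
G(12) = mex{1,1} = 0
G(13) = mex{0,0} = 1
G(14) = mex{1,1} = 0
G(15) = mex{0,0} = 1
G(16) = mex{1,1} = 0
G(17) = mex{0,0} = 1
G(18) = mex{1,1} = 0
G(19) = mex{0,0} = 1
G(20) = mex{1,1} = 0
G(21) = mex{0,0} = 1
G(22) = mex{1,1} = 0
G(23) = mex{0,0} = 1
G(24) = mex{1,1} = 0
G(25) = mex{0,0} = 1
G(26) = mex{1,1} = 0
Stack A: G(12) = 0.
Stack B: G(26) = 0.
Combined Grundy value = 0 ⊕ 0 = 0.

0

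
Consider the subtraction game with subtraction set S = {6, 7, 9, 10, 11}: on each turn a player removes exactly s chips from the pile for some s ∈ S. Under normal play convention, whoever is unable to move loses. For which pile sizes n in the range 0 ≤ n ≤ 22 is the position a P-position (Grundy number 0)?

0, 1, 2, 3, 4, 5, 17, 18, 19, 20, 21, 22

G(0) = 0
G(1) = mex{} = 0
G(2) = mex{} = 0
G(3) = mex{} = 0
G(4) = mex{} = 0
G(5) = mex{} = 0
G(6) = mex{0} = 1
G(7) = mex{0,0} = 1
G(8) = mex{0,0} = 1
G(9) = mex{0,0,0} = 1
G(10) = mex{0,0,0,0} = 1
G(11) = mex{0,0,0,0,0} = 1
G(12) = mex{1,0,0,0,0} = 2
G(13) = mex{1,1,0,0,0} = 2
G(14) = mex{1,1,0,0,0} = 2
G(15) = mex{1,1,1,0,0} = 2
G(16) = mex{1,1,1,1,0} = 2
G(17) = mex{1,1,1,1,1} = 0
G(18) = mex{2,1,1,1,1} = 0
G(19) = mex{2,2,1,1,1} = 0
G(20) = mex{2,2,1,1,1} = 0
G(21) = mex{2,2,2,1,1} = 0
G(22) = mex{2,2,2,2,1} = 0
P-positions are exactly the n with G(n) = 0.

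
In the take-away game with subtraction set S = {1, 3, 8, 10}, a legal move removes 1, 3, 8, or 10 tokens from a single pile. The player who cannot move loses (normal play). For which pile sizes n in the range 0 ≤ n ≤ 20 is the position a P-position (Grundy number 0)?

0, 2, 4, 6, 11, 13, 15, 17

n :  0  1  2  3  4  5  6  7  8  9 10 11 12 13 14 15 16 17 18 19 20
G :  0  1  0  1  0  1  0  1  2  3  2  0  1  0  1  0  1  0  1  2  3
P-positions are exactly the n with G(n) = 0.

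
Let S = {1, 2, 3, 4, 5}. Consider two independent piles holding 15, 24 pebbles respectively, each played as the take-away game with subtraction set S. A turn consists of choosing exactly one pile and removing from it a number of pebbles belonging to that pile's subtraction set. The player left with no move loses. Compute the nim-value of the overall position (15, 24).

All piles use S = {1, 2, 3, 4, 5}:
n :  0  1  2  3  4  5  6  7  8  9 10 11 12 13 14 15 16 17 18 19 20 21 22 23 24
G :  0  1  2  3  4  5  0  1  2  3  4  5  0  1  2  3  4  5  0  1  2  3  4  5  0
Pile A: G(15) = 3.
Pile B: G(24) = 0.
Combined Grundy value = 3 ⊕ 0 = 3.

3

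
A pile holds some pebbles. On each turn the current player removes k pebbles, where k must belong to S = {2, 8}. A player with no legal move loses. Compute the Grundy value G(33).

1

n :  0  1  2  3  4  5  6  7  8  9 10 11 12 13 14 15 16 17 18 19 20 21 22 23 24 25 26 27 28 29 30 31 32 33
G :  0  0  1  1  0  0  1  1  2  2  0  0  1  1  0  0  1  1  2  2  0  0  1  1  0  0  1  1  2  2  0  0  1  1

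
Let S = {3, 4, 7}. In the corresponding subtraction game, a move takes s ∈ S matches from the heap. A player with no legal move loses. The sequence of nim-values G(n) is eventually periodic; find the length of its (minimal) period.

G(0) = 0
G(1) = mex{} = 0
G(2) = mex{} = 0
G(3) = mex{0} = 1
G(4) = mex{0,0} = 1
G(5) = mex{0,0} = 1
G(6) = mex{1,0} = 2
G(7) = mex{1,1,0} = 2
G(8) = mex{1,1,0} = 2
G(9) = mex{2,1,0} = 3
G(10) = mex{2,2,1} = 0
G(11) = mex{2,2,1} = 0
G(12) = mex{3,2,1} = 0
G(13) = mex{0,3,2} = 1
G(14) = mex{0,0,2} = 1
G(15) = mex{0,0,2} = 1
G(16) = mex{1,0,3} = 2
G(17) = mex{1,1,0} = 2
G(18) = mex{1,1,0} = 2
G(19) = mex{2,1,0} = 3
G(20) = mex{2,2,1} = 0
G(21) = mex{2,2,1} = 0
G(n+10) = G(n) holds for n = 0,…,6 (a full window of length max(S) = 7), so the sequence is purely periodic with period 10.

10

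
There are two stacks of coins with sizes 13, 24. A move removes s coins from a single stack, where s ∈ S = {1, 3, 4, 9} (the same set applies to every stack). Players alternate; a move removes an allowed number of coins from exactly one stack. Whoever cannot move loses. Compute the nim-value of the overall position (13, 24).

All stacks use S = {1, 3, 4, 9}:
G(0) = 0
G(1) = mex{0} = 1
G(2) = mex{1} = 0
G(3) = mex{0,0} = 1
G(4) = mex{1,1,0} = 2
G(5) = mex{2,0,1} = 3
G(6) = mex{3,1,0} = 2
G(7) = mex{2,2,1} = 0
G(8) = mex{0,3,2} = 1
G(9) = mex{1,2,3,0} = 4
G(10) = mex{4,0,2,1} = 3
G(11) = mex{3,1,0,0} = 2
G(12) = mex{2,4,1,1} = 0
G(13) = mex{0,3,4,2} = 1
G(14) = mex{1,2,3,3} = 0
G(15) = mex{0,0,2,2} = 1
G(16) = mex{1,1,0,0} = 2
G(17) = mex{2,0,1,1} = 3
G(18) = mex{3,1,0,4} = 2
G(19) = mex{2,2,1,3} = 0
G(20) = mex{0,3,2,2} = 1
G(21) = mex{1,2,3,0} = 4
G(22) = mex{4,0,2,1} = 3
G(23) = mex{3,1,0,0} = 2
G(24) = mex{2,4,1,1} = 0
Stack A: G(13) = 1.
Stack B: G(24) = 0.
Combined Grundy value = 1 ⊕ 0 = 1.

1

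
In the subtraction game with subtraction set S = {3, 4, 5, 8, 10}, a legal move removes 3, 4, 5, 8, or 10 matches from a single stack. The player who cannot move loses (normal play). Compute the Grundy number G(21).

n :  0  1  2  3  4  5  6  7  8  9 10 11 12 13 14 15 16 17 18 19 20 21
G :  0  0  0  1  1  1  2  2  2  3  3  3  4  0  0  0  1  1  1  2  2  2

2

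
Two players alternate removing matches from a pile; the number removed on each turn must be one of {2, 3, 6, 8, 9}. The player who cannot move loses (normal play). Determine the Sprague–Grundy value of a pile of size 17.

G(0) = 0
G(1) = mex{} = 0
G(2) = mex{0} = 1
G(3) = mex{0,0} = 1
G(4) = mex{1,0} = 2
G(5) = mex{1,1} = 0
G(6) = mex{2,1,0} = 3
G(7) = mex{0,2,0} = 1
G(8) = mex{3,0,1,0} = 2
G(9) = mex{1,3,1,0,0} = 2
G(10) = mex{2,1,2,1,0} = 3
G(11) = mex{2,2,0,1,1} = 3
G(12) = mex{3,2,3,2,1} = 0
G(13) = mex{3,3,1,0,2} = 4
G(14) = mex{0,3,2,3,0} = 1
G(15) = mex{4,0,2,1,3} = 5
G(16) = mex{1,4,3,2,1} = 0
G(17) = mex{5,1,3,2,2} = 0

0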